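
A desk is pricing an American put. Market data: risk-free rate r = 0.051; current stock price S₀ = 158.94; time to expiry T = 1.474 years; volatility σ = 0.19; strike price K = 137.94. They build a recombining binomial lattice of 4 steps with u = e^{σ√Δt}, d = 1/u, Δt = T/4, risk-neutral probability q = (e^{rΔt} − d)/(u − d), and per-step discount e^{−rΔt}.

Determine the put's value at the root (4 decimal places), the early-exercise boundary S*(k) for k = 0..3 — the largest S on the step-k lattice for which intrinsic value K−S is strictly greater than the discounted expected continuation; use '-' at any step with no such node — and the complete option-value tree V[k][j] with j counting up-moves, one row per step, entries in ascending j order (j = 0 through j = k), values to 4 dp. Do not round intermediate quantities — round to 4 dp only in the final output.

Δt=0.36850  u=1.12225  d=0.89106  q=0.55326  discount=0.98138
step 4 (expiry): payoffs max(K−S,0) = 37.7393 11.7422 0.0000 0.0000 0.0000
step 3: (k=3,j=0): S=112.4505, (K−S)⁺=25.4895, hold=22.9214 ⇒ V=25.4895 exercise | (k=3,j=1): S=141.6259, (K−S)⁺=0.0000, hold=5.1481 ⇒ V=5.1481 continue | (k=3,j=2): S=178.3708, (K−S)⁺=0.0000, hold=0.0000 ⇒ V=0.0000 continue | (k=3,j=3): S=224.6493, (K−S)⁺=0.0000, hold=0.0000 ⇒ V=0.0000 continue  boundary S*=112.4505
step 2: (k=2,j=0): S=126.1978, (K−S)⁺=11.7422, hold=13.9704 ⇒ V=13.9704 continue | (k=2,j=1): S=158.9400, (K−S)⁺=0.0000, hold=2.2570 ⇒ V=2.2570 continue | (k=2,j=2): S=200.1772, (K−S)⁺=0.0000, hold=0.0000 ⇒ V=0.0000 continue  boundary S*=-
step 1: (k=1,j=0): S=141.6259, (K−S)⁺=0.0000, hold=7.3505 ⇒ V=7.3505 continue | (k=1,j=1): S=178.3708, (K−S)⁺=0.0000, hold=0.9895 ⇒ V=0.9895 continue  boundary S*=-
step 0: (k=0,j=0): S=158.9400, (K−S)⁺=0.0000, hold=3.7599 ⇒ V=3.7599 continue  boundary S*=-

price = 3.7599
boundary = - - - 112.4505
tree:
3.7599
7.3505 0.9895
13.9704 2.2570 0.0000
25.4895 5.1481 0.0000 0.0000
37.7393 11.7422 0.0000 0.0000 0.0000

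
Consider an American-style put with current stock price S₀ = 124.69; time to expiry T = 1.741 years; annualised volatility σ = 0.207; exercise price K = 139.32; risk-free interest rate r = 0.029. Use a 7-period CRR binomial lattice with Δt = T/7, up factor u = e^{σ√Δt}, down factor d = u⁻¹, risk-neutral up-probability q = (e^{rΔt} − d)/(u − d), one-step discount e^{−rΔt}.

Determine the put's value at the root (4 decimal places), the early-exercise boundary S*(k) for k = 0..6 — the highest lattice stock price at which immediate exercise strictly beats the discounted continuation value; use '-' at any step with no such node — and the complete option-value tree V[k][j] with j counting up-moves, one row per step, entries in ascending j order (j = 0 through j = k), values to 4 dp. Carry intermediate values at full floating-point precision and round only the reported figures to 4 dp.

price = 19.4805
boundary = - - 101.4295 91.4809 101.4295 112.4599 124.6900
tree:
19.4805
27.6832 11.8516
37.8905 18.2387 5.8641
47.8391 26.9685 10.0840 1.8802
56.8119 37.8905 16.8250 3.7303 0.1238
64.9046 47.8391 26.8601 7.3922 0.2540 0.0000
72.2035 56.8119 37.8905 14.6300 0.5213 0.0000 0.0000
78.7866 64.9046 47.8391 26.8601 1.0699 0.0000 0.0000 0.0000

Δt=0.24871, u=1.10875, d=0.90192, q=0.50921, disc=e^(-rΔt)=0.99281
k=7 terminal: V=max(K-S,0) → 78.7866 64.9046 47.8391 26.8601 1.0699 0.0000 0.0000 0.0000
k=6: j=0 S=67.1165 intr=72.2035 cont=71.2023 V=72.2035[EX]; j=1 S=82.5081 intr=56.8119 cont=55.8106 V=56.8119[EX]; j=2 S=101.4295 intr=37.8905 cont=36.8893 V=37.8905[EX]; j=3 S=124.6900 intr=14.6300 cont=13.6287 V=14.6300[EX]; j=4 S=153.2848 intr=0.0000 cont=0.5213 V=0.5213[hold]; j=5 S=188.4372 intr=0.0000 cont=0.0000 V=0.0000[hold]; j=6 S=231.6510 intr=0.0000 cont=0.0000 V=0.0000[hold]  S*(6)=124.6900
k=5: j=0 S=74.4154 intr=64.9046 cont=63.9033 V=64.9046[EX]; j=1 S=91.4809 intr=47.8391 cont=46.8378 V=47.8391[EX]; j=2 S=112.4599 intr=26.8601 cont=25.8588 V=26.8601[EX]; j=3 S=138.2501 intr=1.0699 cont=7.3922 V=7.3922[hold]; j=4 S=169.9546 intr=0.0000 cont=0.2540 V=0.2540[hold]; j=5 S=208.9298 intr=0.0000 cont=0.0000 V=0.0000[hold]  S*(5)=112.4599
k=4: j=0 S=82.5081 intr=56.8119 cont=55.8106 V=56.8119[EX]; j=1 S=101.4295 intr=37.8905 cont=36.8893 V=37.8905[EX]; j=2 S=124.6900 intr=14.6300 cont=16.8250 V=16.8250[hold]; j=3 S=153.2848 intr=0.0000 cont=3.7303 V=3.7303[hold]; j=4 S=188.4372 intr=0.0000 cont=0.1238 V=0.1238[hold]  S*(4)=101.4295
k=3: j=0 S=91.4809 intr=47.8391 cont=46.8378 V=47.8391[EX]; j=1 S=112.4599 intr=26.8601 cont=26.9685 V=26.9685[hold]; j=2 S=138.2501 intr=1.0699 cont=10.0840 V=10.0840[hold]; j=3 S=169.9546 intr=0.0000 cont=1.8802 V=1.8802[hold]  S*(3)=91.4809
k=2: j=0 S=101.4295 intr=37.8905 cont=36.9441 V=37.8905[EX]; j=1 S=124.6900 intr=14.6300 cont=18.2387 V=18.2387[hold]; j=2 S=153.2848 intr=0.0000 cont=5.8641 V=5.8641[hold]  S*(2)=101.4295
k=1: j=0 S=112.4599 intr=26.8601 cont=27.6832 V=27.6832[hold]; j=1 S=138.2501 intr=1.0699 cont=11.8516 V=11.8516[hold]  S*(1)=-
k=0: j=0 S=124.6900 intr=14.6300 cont=19.4805 V=19.4805[hold]  S*(0)=-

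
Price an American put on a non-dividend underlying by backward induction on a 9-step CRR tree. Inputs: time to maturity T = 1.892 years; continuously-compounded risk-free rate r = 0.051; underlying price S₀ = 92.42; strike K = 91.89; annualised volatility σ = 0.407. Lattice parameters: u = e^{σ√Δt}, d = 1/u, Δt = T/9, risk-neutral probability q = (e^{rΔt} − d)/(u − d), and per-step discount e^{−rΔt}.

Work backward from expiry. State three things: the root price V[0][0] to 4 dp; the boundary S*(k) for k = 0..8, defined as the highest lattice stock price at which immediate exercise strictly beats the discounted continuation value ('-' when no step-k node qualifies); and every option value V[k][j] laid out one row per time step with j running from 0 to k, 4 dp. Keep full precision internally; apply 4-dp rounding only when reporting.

Δt=0.21022, u=1.20516, d=0.82977, q=0.48220, disc=e^(-rΔt)=0.98934
k=9 terminal: V=max(K-S,0) → 74.6565 66.8600 55.5363 39.0898 15.2029 0.0000 0.0000 0.0000 0.0000 0.0000
k=8: j=0 S=20.7691 intr=71.1209 cont=70.1410 V=71.1209[EX]; j=1 S=30.1651 intr=61.7249 cont=60.7450 V=61.7249[EX]; j=2 S=43.8119 intr=48.0781 cont=47.0982 V=48.0781[EX]; j=3 S=63.6325 intr=28.2575 cont=27.2776 V=28.2575[EX]; j=4 S=92.4200 intr=0.0000 cont=7.7881 V=7.7881[hold]; j=5 S=134.2310 intr=0.0000 cont=0.0000 V=0.0000[hold]; j=6 S=194.9575 intr=0.0000 cont=0.0000 V=0.0000[hold]; j=7 S=283.1567 intr=0.0000 cont=0.0000 V=0.0000[hold]; j=8 S=411.2574 intr=0.0000 cont=0.0000 V=0.0000[hold]  S*(8)=63.6325
k=7: j=0 S=25.0300 intr=66.8600 cont=65.8800 V=66.8600[EX]; j=1 S=36.3537 intr=55.5363 cont=54.5564 V=55.5363[EX]; j=2 S=52.8002 intr=39.0898 cont=38.1099 V=39.0898[EX]; j=3 S=76.6871 intr=15.2029 cont=18.1912 V=18.1912[hold]; j=4 S=111.3806 intr=0.0000 cont=3.9897 V=3.9897[hold]; j=5 S=161.7694 intr=0.0000 cont=0.0000 V=0.0000[hold]; j=6 S=234.9543 intr=0.0000 cont=0.0000 V=0.0000[hold]; j=7 S=341.2481 intr=0.0000 cont=0.0000 V=0.0000[hold]  S*(7)=52.8002
k=6: j=0 S=30.1651 intr=61.7249 cont=60.7450 V=61.7249[EX]; j=1 S=43.8119 intr=48.0781 cont=47.0982 V=48.0781[EX]; j=2 S=63.6325 intr=28.2575 cont=28.7032 V=28.7032[hold]; j=3 S=92.4200 intr=0.0000 cont=11.2223 V=11.2223[hold]; j=4 S=134.2310 intr=0.0000 cont=2.0439 V=2.0439[hold]; j=5 S=194.9575 intr=0.0000 cont=0.0000 V=0.0000[hold]; j=6 S=283.1567 intr=0.0000 cont=0.0000 V=0.0000[hold]  S*(6)=43.8119
k=5: j=0 S=36.3537 intr=55.5363 cont=54.5564 V=55.5363[EX]; j=1 S=52.8002 intr=39.0898 cont=38.3225 V=39.0898[EX]; j=2 S=76.6871 intr=15.2029 cont=20.0577 V=20.0577[hold]; j=3 S=111.3806 intr=0.0000 cont=6.7240 V=6.7240[hold]; j=4 S=161.7694 intr=0.0000 cont=1.0470 V=1.0470[hold]; j=5 S=234.9543 intr=0.0000 cont=0.0000 V=0.0000[hold]  S*(5)=52.8002
k=4: j=0 S=43.8119 intr=48.0781 cont=47.0982 V=48.0781[EX]; j=1 S=63.6325 intr=28.2575 cont=29.5936 V=29.5936[hold]; j=2 S=92.4200 intr=0.0000 cont=13.4829 V=13.4829[hold]; j=3 S=134.2310 intr=0.0000 cont=3.9441 V=3.9441[hold]; j=4 S=194.9575 intr=0.0000 cont=0.5364 V=0.5364[hold]  S*(4)=43.8119
k=3: j=0 S=52.8002 intr=39.0898 cont=38.7473 V=39.0898[EX]; j=1 S=76.6871 intr=15.2029 cont=21.5923 V=21.5923[hold]; j=2 S=111.3806 intr=0.0000 cont=8.7886 V=8.7886[hold]; j=3 S=161.7694 intr=0.0000 cont=2.2764 V=2.2764[hold]  S*(3)=52.8002
k=2: j=0 S=63.6325 intr=28.2575 cont=30.3257 V=30.3257[hold]; j=1 S=92.4200 intr=0.0000 cont=15.2540 V=15.2540[hold]; j=2 S=134.2310 intr=0.0000 cont=5.5882 V=5.5882[hold]  S*(2)=-
k=1: j=0 S=76.6871 intr=15.2029 cont=22.8123 V=22.8123[hold]; j=1 S=111.3806 intr=0.0000 cont=10.4802 V=10.4802[hold]  S*(1)=-
k=0: j=0 S=92.4200 intr=0.0000 cont=16.6859 V=16.6859[hold]  S*(0)=-

price = 16.6859
boundary = - - - 52.8002 43.8119 52.8002 43.8119 52.8002 63.6325
tree:
16.6859
22.8123 10.4802
30.3257 15.2540 5.5882
39.0898 21.5923 8.7886 2.2764
48.0781 29.5936 13.4829 3.9441 0.5364
55.5363 39.0898 20.0577 6.7240 1.0470 0.0000
61.7249 48.0781 28.7032 11.2223 2.0439 0.0000 0.0000
66.8600 55.5363 39.0898 18.1912 3.9897 0.0000 0.0000 0.0000
71.1209 61.7249 48.0781 28.2575 7.7881 0.0000 0.0000 0.0000 0.0000
74.6565 66.8600 55.5363 39.0898 15.2029 0.0000 0.0000 0.0000 0.0000 0.0000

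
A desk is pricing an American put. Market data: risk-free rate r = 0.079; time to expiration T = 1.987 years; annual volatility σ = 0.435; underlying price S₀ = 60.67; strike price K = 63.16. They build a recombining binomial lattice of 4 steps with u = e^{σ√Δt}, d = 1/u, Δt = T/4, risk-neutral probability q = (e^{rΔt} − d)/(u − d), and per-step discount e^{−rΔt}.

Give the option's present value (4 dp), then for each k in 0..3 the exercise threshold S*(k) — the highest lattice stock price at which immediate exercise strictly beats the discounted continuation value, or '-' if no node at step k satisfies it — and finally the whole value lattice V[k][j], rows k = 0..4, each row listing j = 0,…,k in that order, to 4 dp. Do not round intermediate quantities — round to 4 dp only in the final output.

price = 11.9441
boundary = - - 32.8604 44.6502
tree:
11.9441
19.4561 5.0484
30.2996 9.6838 0.6030
38.9763 18.5098 1.2253 0.0000
45.3620 30.2996 2.4900 0.0000 0.0000

params: Δt=0.49675 u=1.35878 d=0.73595 q=0.48821 e^(-rΔt)=0.96152
t_4 payoffs: 45.3620 30.2996 2.4900 0.0000 0.0000
t_3: node(3,0) S=24.1837 payoff=38.9763 vs cont=36.5457 → 38.9763 [stop]  node(3,1) S=44.6502 payoff=18.5098 vs cont=16.0792 → 18.5098 [stop]  node(3,2) S=82.4374 payoff=0.0000 vs cont=1.2253 → 1.2253 [wait]  node(3,3) S=152.2037 payoff=0.0000 vs cont=0.0000 → 0.0000 [wait]  ⇒ S*(3)=44.6502
t_2: node(2,0) S=32.8604 payoff=30.2996 vs cont=27.8690 → 30.2996 [stop]  node(2,1) S=60.6700 payoff=2.4900 vs cont=9.6838 → 9.6838 [wait]  node(2,2) S=112.0146 payoff=0.0000 vs cont=0.6030 → 0.6030 [wait]  ⇒ S*(2)=32.8604
t_1: node(1,0) S=44.6502 payoff=18.5098 vs cont=19.4561 → 19.4561 [wait]  node(1,1) S=82.4374 payoff=0.0000 vs cont=5.0484 → 5.0484 [wait]  ⇒ S*(1)=-
t_0: node(0,0) S=60.6700 payoff=2.4900 vs cont=11.9441 → 11.9441 [wait]  ⇒ S*(0)=-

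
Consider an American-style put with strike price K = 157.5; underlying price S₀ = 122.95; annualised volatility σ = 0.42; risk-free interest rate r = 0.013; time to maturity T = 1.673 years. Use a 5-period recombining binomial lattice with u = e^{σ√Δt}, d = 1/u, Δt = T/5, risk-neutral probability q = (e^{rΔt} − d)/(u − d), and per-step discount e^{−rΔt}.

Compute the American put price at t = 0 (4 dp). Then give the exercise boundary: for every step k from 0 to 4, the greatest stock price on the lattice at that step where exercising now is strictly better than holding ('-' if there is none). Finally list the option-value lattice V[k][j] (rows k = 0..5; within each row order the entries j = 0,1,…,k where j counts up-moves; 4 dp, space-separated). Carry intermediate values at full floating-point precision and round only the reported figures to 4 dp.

Δt=0.33460, u=1.27500, d=0.78431, q=0.44844, disc=e^(-rΔt)=0.99566
k=5 terminal: V=max(K-S,0) → 121.0099 98.1806 61.0687 0.7386 0.0000 0.0000
k=4: j=0 S=46.5249 intr=110.9751 cont=110.2915 V=110.9751[EX]; j=1 S=75.6323 intr=81.8677 cont=81.1841 V=81.8677[EX]; j=2 S=122.9500 intr=34.5500 cont=33.8664 V=34.5500[EX]; j=3 S=199.8711 intr=0.0000 cont=0.4056 V=0.4056[hold]; j=4 S=324.9162 intr=0.0000 cont=0.0000 V=0.0000[hold]  S*(4)=122.9500
k=3: j=0 S=59.3194 intr=98.1806 cont=97.4970 V=98.1806[EX]; j=1 S=96.4313 intr=61.0687 cont=60.3851 V=61.0687[EX]; j=2 S=156.7614 intr=0.7386 cont=19.1546 V=19.1546[hold]; j=3 S=254.8359 intr=0.0000 cont=0.2227 V=0.2227[hold]  S*(3)=96.4313
k=2: j=0 S=75.6323 intr=81.8677 cont=81.1841 V=81.8677[EX]; j=1 S=122.9500 intr=34.5500 cont=42.0891 V=42.0891[hold]; j=2 S=199.8711 intr=0.0000 cont=10.6184 V=10.6184[hold]  S*(2)=75.6323
k=1: j=0 S=96.4313 intr=61.0687 cont=63.7513 V=63.7513[hold]; j=1 S=156.7614 intr=0.7386 cont=27.8549 V=27.8549[hold]  S*(1)=-
k=0: j=0 S=122.9500 intr=34.5500 cont=47.4469 V=47.4469[hold]  S*(0)=-

price = 47.4469
boundary = - - 75.6323 96.4313 122.9500
tree:
47.4469
63.7513 27.8549
81.8677 42.0891 10.6184
98.1806 61.0687 19.1546 0.2227
110.9751 81.8677 34.5500 0.4056 0.0000
121.0099 98.1806 61.0687 0.7386 0.0000 0.0000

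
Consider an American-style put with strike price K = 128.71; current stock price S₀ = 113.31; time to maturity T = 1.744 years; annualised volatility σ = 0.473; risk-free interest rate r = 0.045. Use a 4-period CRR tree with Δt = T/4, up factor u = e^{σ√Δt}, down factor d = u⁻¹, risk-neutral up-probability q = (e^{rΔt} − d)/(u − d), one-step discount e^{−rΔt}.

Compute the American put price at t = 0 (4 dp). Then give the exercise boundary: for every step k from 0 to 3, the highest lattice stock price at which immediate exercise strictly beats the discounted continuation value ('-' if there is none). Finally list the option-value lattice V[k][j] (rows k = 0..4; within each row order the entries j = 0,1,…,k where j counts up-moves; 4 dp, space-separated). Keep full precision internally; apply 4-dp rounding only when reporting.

price = 33.8361
boundary = - - 60.6719 82.9140
tree:
33.8361
48.9905 17.0705
68.0381 28.1999 4.4182
84.3136 45.7960 8.2487 0.0000
96.2232 68.0381 15.4000 0.0000 0.0000

Δt=0.43600  u=1.36660  d=0.73174  q=0.45376  discount=0.98057
step 4 (expiry): payoffs max(K−S,0) = 96.2232 68.0381 15.4000 0.0000 0.0000
step 3: (k=3,j=0): S=44.3964, (K−S)⁺=84.3136, hold=81.8130 ⇒ V=84.3136 exercise | (k=3,j=1): S=82.9140, (K−S)⁺=45.7960, hold=43.2953 ⇒ V=45.7960 exercise | (k=3,j=2): S=154.8490, (K−S)⁺=0.0000, hold=8.2487 ⇒ V=8.2487 continue | (k=3,j=3): S=289.1939, (K−S)⁺=0.0000, hold=0.0000 ⇒ V=0.0000 continue  boundary S*=82.9140
step 2: (k=2,j=0): S=60.6719, (K−S)⁺=68.0381, hold=65.5374 ⇒ V=68.0381 exercise | (k=2,j=1): S=113.3100, (K−S)⁺=15.4000, hold=28.1999 ⇒ V=28.1999 continue | (k=2,j=2): S=211.6162, (K−S)⁺=0.0000, hold=4.4182 ⇒ V=4.4182 continue  boundary S*=60.6719
step 1: (k=1,j=0): S=82.9140, (K−S)⁺=45.7960, hold=48.9905 ⇒ V=48.9905 continue | (k=1,j=1): S=154.8490, (K−S)⁺=0.0000, hold=17.0705 ⇒ V=17.0705 continue  boundary S*=-
step 0: (k=0,j=0): S=113.3100, (K−S)⁺=15.4000, hold=33.8361 ⇒ V=33.8361 continue  boundary S*=-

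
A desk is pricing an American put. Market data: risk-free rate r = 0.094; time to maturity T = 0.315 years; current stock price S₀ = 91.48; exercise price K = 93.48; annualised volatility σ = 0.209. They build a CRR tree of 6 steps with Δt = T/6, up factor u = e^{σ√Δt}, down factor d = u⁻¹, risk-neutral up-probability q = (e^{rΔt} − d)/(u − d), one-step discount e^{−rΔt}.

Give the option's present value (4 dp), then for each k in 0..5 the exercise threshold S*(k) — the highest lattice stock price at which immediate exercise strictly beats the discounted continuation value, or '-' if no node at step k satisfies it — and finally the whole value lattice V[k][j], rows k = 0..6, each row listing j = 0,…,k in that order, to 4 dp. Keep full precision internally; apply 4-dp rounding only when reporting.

price = 4.3796
boundary = - - 83.1249 79.2381 83.1249 87.2025
tree:
4.3796
6.8648 2.2999
10.3551 3.9505 0.9131
14.2419 6.5517 1.7679 0.1922
17.9471 10.3551 3.3675 0.4197 0.0000
21.4789 14.2419 6.2775 0.9161 0.0000 0.0000
24.8457 17.9471 10.3551 2.0000 0.0000 0.0000 0.0000

Δt=0.05250, u=1.04905, d=0.95324, q=0.53966, disc=e^(-rΔt)=0.99508
k=6 terminal: V=max(K-S,0) → 24.8457 17.9471 10.3551 2.0000 0.0000 0.0000 0.0000
k=5: j=0 S=72.0011 intr=21.4789 cont=21.0188 V=21.4789[EX]; j=1 S=79.2381 intr=14.2419 cont=13.7818 V=14.2419[EX]; j=2 S=87.2025 intr=6.2775 cont=5.8174 V=6.2775[EX]; j=3 S=95.9674 intr=0.0000 cont=0.9161 V=0.9161[hold]; j=4 S=105.6133 intr=0.0000 cont=0.0000 V=0.0000[hold]; j=5 S=116.2287 intr=0.0000 cont=0.0000 V=0.0000[hold]  S*(5)=87.2025
k=4: j=0 S=75.5329 intr=17.9471 cont=17.4869 V=17.9471[EX]; j=1 S=83.1249 intr=10.3551 cont=9.8949 V=10.3551[EX]; j=2 S=91.4800 intr=2.0000 cont=3.3675 V=3.3675[hold]; j=3 S=100.6749 intr=0.0000 cont=0.4197 V=0.4197[hold]; j=4 S=110.7939 intr=0.0000 cont=0.0000 V=0.0000[hold]  S*(4)=83.1249
k=3: j=0 S=79.2381 intr=14.2419 cont=13.7818 V=14.2419[EX]; j=1 S=87.2025 intr=6.2775 cont=6.5517 V=6.5517[hold]; j=2 S=95.9674 intr=0.0000 cont=1.7679 V=1.7679[hold]; j=3 S=105.6133 intr=0.0000 cont=0.1922 V=0.1922[hold]  S*(3)=79.2381
k=2: j=0 S=83.1249 intr=10.3551 cont=10.0421 V=10.3551[EX]; j=1 S=91.4800 intr=2.0000 cont=3.9505 V=3.9505[hold]; j=2 S=100.6749 intr=0.0000 cont=0.9131 V=0.9131[hold]  S*(2)=83.1249
k=1: j=0 S=87.2025 intr=6.2775 cont=6.8648 V=6.8648[hold]; j=1 S=95.9674 intr=0.0000 cont=2.2999 V=2.2999[hold]  S*(1)=-
k=0: j=0 S=91.4800 intr=2.0000 cont=4.3796 V=4.3796[hold]  S*(0)=-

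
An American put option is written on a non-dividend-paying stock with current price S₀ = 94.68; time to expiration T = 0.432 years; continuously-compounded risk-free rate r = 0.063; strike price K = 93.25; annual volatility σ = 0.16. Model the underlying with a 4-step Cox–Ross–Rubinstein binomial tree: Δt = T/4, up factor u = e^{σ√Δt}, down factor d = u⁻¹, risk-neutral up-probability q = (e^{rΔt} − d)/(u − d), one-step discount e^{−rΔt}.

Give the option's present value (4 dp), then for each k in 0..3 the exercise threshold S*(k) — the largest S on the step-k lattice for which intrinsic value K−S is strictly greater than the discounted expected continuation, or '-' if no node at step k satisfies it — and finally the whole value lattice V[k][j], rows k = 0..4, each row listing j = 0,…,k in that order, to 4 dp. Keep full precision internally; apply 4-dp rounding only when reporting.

price = 2.3657
boundary = - - 85.2289 80.8632
tree:
2.3657
4.4424 0.7078
8.0211 1.5899 0.0000
12.3868 3.5711 0.0000 0.0000
16.5289 8.0211 0.0000 0.0000 0.0000

Δt=0.10800  u=1.05399  d=0.94878  q=0.55175  discount=0.99322
step 4 (expiry): payoffs max(K−S,0) = 16.5289 8.0211 0.0000 0.0000 0.0000
step 3: (k=3,j=0): S=80.8632, (K−S)⁺=12.3868, hold=11.7545 ⇒ V=12.3868 exercise | (k=3,j=1): S=89.8302, (K−S)⁺=3.4198, hold=3.5711 ⇒ V=3.5711 continue | (k=3,j=2): S=99.7916, (K−S)⁺=0.0000, hold=0.0000 ⇒ V=0.0000 continue | (k=3,j=3): S=110.8576, (K−S)⁺=0.0000, hold=0.0000 ⇒ V=0.0000 continue  boundary S*=80.8632
step 2: (k=2,j=0): S=85.2289, (K−S)⁺=8.0211, hold=7.4718 ⇒ V=8.0211 exercise | (k=2,j=1): S=94.6800, (K−S)⁺=0.0000, hold=1.5899 ⇒ V=1.5899 continue | (k=2,j=2): S=105.1792, (K−S)⁺=0.0000, hold=0.0000 ⇒ V=0.0000 continue  boundary S*=85.2289
step 1: (k=1,j=0): S=89.8302, (K−S)⁺=3.4198, hold=4.4424 ⇒ V=4.4424 continue | (k=1,j=1): S=99.7916, (K−S)⁺=0.0000, hold=0.7078 ⇒ V=0.7078 continue  boundary S*=-
step 0: (k=0,j=0): S=94.6800, (K−S)⁺=0.0000, hold=2.3657 ⇒ V=2.3657 continue  boundary S*=-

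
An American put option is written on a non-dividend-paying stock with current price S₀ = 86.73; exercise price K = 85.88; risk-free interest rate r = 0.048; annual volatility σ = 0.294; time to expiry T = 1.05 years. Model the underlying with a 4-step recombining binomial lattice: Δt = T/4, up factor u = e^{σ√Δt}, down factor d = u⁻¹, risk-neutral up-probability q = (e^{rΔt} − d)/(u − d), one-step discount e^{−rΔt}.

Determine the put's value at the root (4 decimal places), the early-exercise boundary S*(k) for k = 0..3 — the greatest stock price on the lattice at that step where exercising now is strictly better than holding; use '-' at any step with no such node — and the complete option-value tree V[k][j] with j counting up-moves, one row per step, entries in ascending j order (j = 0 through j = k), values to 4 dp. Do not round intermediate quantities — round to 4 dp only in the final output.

Δt=0.26250  u=1.16257  d=0.86017  q=0.50434  discount=0.98748
step 4 (expiry): payoffs max(K−S,0) = 38.4014 21.7098 0.0000 0.0000 0.0000
step 3: (k=3,j=0): S=55.1970, (K−S)⁺=30.6830, hold=29.6077 ⇒ V=30.6830 exercise | (k=3,j=1): S=74.6022, (K−S)⁺=11.2778, hold=10.6258 ⇒ V=11.2778 exercise | (k=3,j=2): S=100.8294, (K−S)⁺=0.0000, hold=0.0000 ⇒ V=0.0000 continue | (k=3,j=3): S=136.2771, (K−S)⁺=0.0000, hold=0.0000 ⇒ V=0.0000 continue  boundary S*=74.6022
step 2: (k=2,j=0): S=64.1702, (K−S)⁺=21.7098, hold=20.6345 ⇒ V=21.7098 exercise | (k=2,j=1): S=86.7300, (K−S)⁺=0.0000, hold=5.5199 ⇒ V=5.5199 continue | (k=2,j=2): S=117.2209, (K−S)⁺=0.0000, hold=0.0000 ⇒ V=0.0000 continue  boundary S*=64.1702
step 1: (k=1,j=0): S=74.6022, (K−S)⁺=11.2778, hold=13.3749 ⇒ V=13.3749 continue | (k=1,j=1): S=100.8294, (K−S)⁺=0.0000, hold=2.7017 ⇒ V=2.7017 continue  boundary S*=-
step 0: (k=0,j=0): S=86.7300, (K−S)⁺=0.0000, hold=7.8919 ⇒ V=7.8919 continue  boundary S*=-

price = 7.8919
boundary = - - 64.1702 74.6022
tree:
7.8919
13.3749 2.7017
21.7098 5.5199 0.0000
30.6830 11.2778 0.0000 0.0000
38.4014 21.7098 0.0000 0.0000 0.0000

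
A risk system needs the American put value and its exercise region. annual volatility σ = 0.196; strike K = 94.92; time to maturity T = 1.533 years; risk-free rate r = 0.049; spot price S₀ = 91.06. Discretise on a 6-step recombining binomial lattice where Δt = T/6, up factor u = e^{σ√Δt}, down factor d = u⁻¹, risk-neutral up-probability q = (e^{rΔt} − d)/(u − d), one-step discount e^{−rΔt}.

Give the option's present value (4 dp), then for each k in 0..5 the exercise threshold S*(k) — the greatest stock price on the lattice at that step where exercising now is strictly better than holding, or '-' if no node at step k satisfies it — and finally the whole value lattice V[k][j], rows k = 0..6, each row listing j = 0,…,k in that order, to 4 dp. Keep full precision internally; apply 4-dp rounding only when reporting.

price = 8.3920
boundary = - - 74.6921 67.6469 74.6921 82.4710
tree:
8.3920
13.2719 4.4100
20.2279 7.6264 1.7591
27.2731 12.7292 3.4356 0.3649
33.6537 20.2279 6.6064 0.8010 0.0000
39.4325 27.2731 12.4490 1.7584 0.0000 0.0000
44.6662 33.6537 20.2279 3.8600 0.0000 0.0000 0.0000

params: Δt=0.25550 u=1.10415 d=0.90568 q=0.53873 e^(-rΔt)=0.98756
t_6 payoffs: 44.6662 33.6537 20.2279 3.8600 0.0000 0.0000 0.0000
t_5: node(5,0) S=55.4875 payoff=39.4325 vs cont=38.2515 → 39.4325 [stop]  node(5,1) S=67.6469 payoff=27.2731 vs cont=26.0921 → 27.2731 [stop]  node(5,2) S=82.4710 payoff=12.4490 vs cont=11.2681 → 12.4490 [stop]  node(5,3) S=100.5435 payoff=0.0000 vs cont=1.7584 → 1.7584 [wait]  node(5,4) S=122.5765 payoff=0.0000 vs cont=0.0000 → 0.0000 [wait]  node(5,5) S=149.4377 payoff=0.0000 vs cont=0.0000 → 0.0000 [wait]  ⇒ S*(5)=82.4710
t_4: node(4,0) S=61.2663 payoff=33.6537 vs cont=32.4727 → 33.6537 [stop]  node(4,1) S=74.6921 payoff=20.2279 vs cont=19.0470 → 20.2279 [stop]  node(4,2) S=91.0600 payoff=3.8600 vs cont=6.6064 → 6.6064 [wait]  node(4,3) S=111.0147 payoff=0.0000 vs cont=0.8010 → 0.8010 [wait]  node(4,4) S=135.3423 payoff=0.0000 vs cont=0.0000 → 0.0000 [wait]  ⇒ S*(4)=74.6921
t_3: node(3,0) S=67.6469 payoff=27.2731 vs cont=26.0921 → 27.2731 [stop]  node(3,1) S=82.4710 payoff=12.4490 vs cont=12.7292 → 12.7292 [wait]  node(3,2) S=100.5435 payoff=0.0000 vs cont=3.4356 → 3.4356 [wait]  node(3,3) S=122.5765 payoff=0.0000 vs cont=0.3649 → 0.3649 [wait]  ⇒ S*(3)=67.6469
t_2: node(2,0) S=74.6921 payoff=20.2279 vs cont=19.1960 → 20.2279 [stop]  node(2,1) S=91.0600 payoff=3.8600 vs cont=7.6264 → 7.6264 [wait]  node(2,2) S=111.0147 payoff=0.0000 vs cont=1.7591 → 1.7591 [wait]  ⇒ S*(2)=74.6921
t_1: node(1,0) S=82.4710 payoff=12.4490 vs cont=13.2719 → 13.2719 [wait]  node(1,1) S=100.5435 payoff=0.0000 vs cont=4.4100 → 4.4100 [wait]  ⇒ S*(1)=-
t_0: node(0,0) S=91.0600 payoff=3.8600 vs cont=8.3920 → 8.3920 [wait]  ⇒ S*(0)=-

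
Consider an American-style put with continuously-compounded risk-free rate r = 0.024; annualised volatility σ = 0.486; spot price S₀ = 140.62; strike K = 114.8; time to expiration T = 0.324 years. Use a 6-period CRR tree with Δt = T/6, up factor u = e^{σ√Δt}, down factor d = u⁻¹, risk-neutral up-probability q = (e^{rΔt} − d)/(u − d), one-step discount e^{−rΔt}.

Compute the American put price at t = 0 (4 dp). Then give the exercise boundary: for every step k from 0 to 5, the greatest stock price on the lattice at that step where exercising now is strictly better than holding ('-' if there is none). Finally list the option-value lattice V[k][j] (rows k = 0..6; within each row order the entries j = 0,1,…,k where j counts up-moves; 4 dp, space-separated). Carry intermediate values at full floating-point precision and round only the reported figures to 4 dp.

params: Δt=0.05400 u=1.11956 d=0.89321 q=0.47753 e^(-rΔt)=0.99870
t_6 payoffs: 43.3896 25.2930 2.6106 0.0000 0.0000 0.0000 0.0000
t_5: node(5,0) S=79.9483 payoff=34.8517 vs cont=34.7030 → 34.8517 [stop]  node(5,1) S=100.2085 payoff=14.5915 vs cont=14.4429 → 14.5915 [stop]  node(5,2) S=125.6029 payoff=0.0000 vs cont=1.3622 → 1.3622 [wait]  node(5,3) S=157.4326 payoff=0.0000 vs cont=0.0000 → 0.0000 [wait]  node(5,4) S=197.3285 payoff=0.0000 vs cont=0.0000 → 0.0000 [wait]  node(5,5) S=247.3346 payoff=0.0000 vs cont=0.0000 → 0.0000 [wait]  ⇒ S*(5)=100.2085
t_4: node(4,0) S=89.5070 payoff=25.2930 vs cont=25.1444 → 25.2930 [stop]  node(4,1) S=112.1894 payoff=2.6106 vs cont=8.2635 → 8.2635 [wait]  node(4,2) S=140.6200 payoff=0.0000 vs cont=0.7108 → 0.7108 [wait]  node(4,3) S=176.2553 payoff=0.0000 vs cont=0.0000 → 0.0000 [wait]  node(4,4) S=220.9212 payoff=0.0000 vs cont=0.0000 → 0.0000 [wait]  ⇒ S*(4)=89.5070
t_3: node(3,0) S=100.2085 payoff=14.5915 vs cont=17.1388 → 17.1388 [wait]  node(3,1) S=125.6029 payoff=0.0000 vs cont=4.6508 → 4.6508 [wait]  node(3,2) S=157.4326 payoff=0.0000 vs cont=0.3709 → 0.3709 [wait]  node(3,3) S=197.3285 payoff=0.0000 vs cont=0.0000 → 0.0000 [wait]  ⇒ S*(3)=-
t_2: node(2,0) S=112.1894 payoff=2.6106 vs cont=11.1610 → 11.1610 [wait]  node(2,1) S=140.6200 payoff=0.0000 vs cont=2.6037 → 2.6037 [wait]  node(2,2) S=176.2553 payoff=0.0000 vs cont=0.1935 → 0.1935 [wait]  ⇒ S*(2)=-
t_1: node(1,0) S=125.6029 payoff=0.0000 vs cont=7.0655 → 7.0655 [wait]  node(1,1) S=157.4326 payoff=0.0000 vs cont=1.4509 → 1.4509 [wait]  ⇒ S*(1)=-
t_0: node(0,0) S=140.6200 payoff=0.0000 vs cont=4.3787 → 4.3787 [wait]  ⇒ S*(0)=-

price = 4.3787
boundary = - - - - 89.5070 100.2085
tree:
4.3787
7.0655 1.4509
11.1610 2.6037 0.1935
17.1388 4.6508 0.3709 0.0000
25.2930 8.2635 0.7108 0.0000 0.0000
34.8517 14.5915 1.3622 0.0000 0.0000 0.0000
43.3896 25.2930 2.6106 0.0000 0.0000 0.0000 0.0000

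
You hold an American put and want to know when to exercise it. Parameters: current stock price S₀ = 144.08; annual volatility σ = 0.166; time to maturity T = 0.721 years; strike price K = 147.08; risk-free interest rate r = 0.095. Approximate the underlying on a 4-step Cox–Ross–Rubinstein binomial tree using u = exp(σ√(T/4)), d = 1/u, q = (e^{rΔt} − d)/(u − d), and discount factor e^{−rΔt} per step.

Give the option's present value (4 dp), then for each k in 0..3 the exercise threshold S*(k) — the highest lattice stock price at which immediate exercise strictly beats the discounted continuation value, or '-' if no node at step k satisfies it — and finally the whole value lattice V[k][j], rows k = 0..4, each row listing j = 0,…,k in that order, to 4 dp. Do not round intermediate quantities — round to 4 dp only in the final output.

price = 6.4432
boundary = - 134.2753 125.1378 134.2753
tree:
6.4432
12.8047 2.4707
21.9422 5.6672 0.4527
30.4579 12.8047 1.1654 0.0000
38.3941 21.9422 3.0000 0.0000 0.0000

Δt=0.18025, u=1.07302, d=0.93195, q=0.60482, disc=e^(-rΔt)=0.98302
k=4 terminal: V=max(K-S,0) → 38.3941 21.9422 3.0000 0.0000 0.0000
k=3: j=0 S=116.6221 intr=30.4579 cont=27.9608 V=30.4579[EX]; j=1 S=134.2753 intr=12.8047 cont=10.3076 V=12.8047[EX]; j=2 S=154.6007 intr=0.0000 cont=1.1654 V=1.1654[hold]; j=3 S=178.0027 intr=0.0000 cont=0.0000 V=0.0000[hold]  S*(3)=134.2753
k=2: j=0 S=125.1378 intr=21.9422 cont=19.4451 V=21.9422[EX]; j=1 S=144.0800 intr=3.0000 cont=5.6672 V=5.6672[hold]; j=2 S=165.8895 intr=0.0000 cont=0.4527 V=0.4527[hold]  S*(2)=125.1378
k=1: j=0 S=134.2753 intr=12.8047 cont=11.8934 V=12.8047[EX]; j=1 S=154.6007 intr=0.0000 cont=2.4707 V=2.4707[hold]  S*(1)=134.2753
k=0: j=0 S=144.0800 intr=3.0000 cont=6.4432 V=6.4432[hold]  S*(0)=-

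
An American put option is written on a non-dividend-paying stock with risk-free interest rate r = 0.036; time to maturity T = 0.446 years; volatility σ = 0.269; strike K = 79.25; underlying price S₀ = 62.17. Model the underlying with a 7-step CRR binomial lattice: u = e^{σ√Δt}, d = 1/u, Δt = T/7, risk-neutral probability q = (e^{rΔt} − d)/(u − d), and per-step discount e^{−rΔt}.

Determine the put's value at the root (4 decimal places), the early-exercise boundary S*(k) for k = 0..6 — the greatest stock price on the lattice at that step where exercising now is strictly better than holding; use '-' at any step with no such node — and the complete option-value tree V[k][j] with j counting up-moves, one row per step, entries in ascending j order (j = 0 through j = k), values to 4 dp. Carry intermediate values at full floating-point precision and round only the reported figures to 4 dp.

Δt=0.06371  u=1.07026  d=0.93435  q=0.49993  discount=0.99771
step 7 (expiry): payoffs max(K−S,0) = 40.5990 34.9771 28.5375 21.1612 12.7120 3.0339 0.0000 0.0000
step 6: (k=6,j=0): S=41.3665, (K−S)⁺=37.8835, hold=37.7019 ⇒ V=37.8835 exercise | (k=6,j=1): S=47.3834, (K−S)⁺=31.8666, hold=31.6850 ⇒ V=31.8666 exercise | (k=6,j=2): S=54.2755, (K−S)⁺=24.9745, hold=24.7930 ⇒ V=24.9745 exercise | (k=6,j=3): S=62.1700, (K−S)⁺=17.0800, hold=16.8984 ⇒ V=17.0800 exercise | (k=6,j=4): S=71.2128, (K−S)⁺=8.0372, hold=7.8556 ⇒ V=8.0372 exercise | (k=6,j=5): S=81.5709, (K−S)⁺=0.0000, hold=1.5137 ⇒ V=1.5137 continue | (k=6,j=6): S=93.4357, (K−S)⁺=0.0000, hold=0.0000 ⇒ V=0.0000 continue  boundary S*=71.2128
step 5: (k=5,j=0): S=44.2729, (K−S)⁺=34.9771, hold=34.7956 ⇒ V=34.9771 exercise | (k=5,j=1): S=50.7125, (K−S)⁺=28.5375, hold=28.3559 ⇒ V=28.5375 exercise | (k=5,j=2): S=58.0888, (K−S)⁺=21.1612, hold=20.9797 ⇒ V=21.1612 exercise | (k=5,j=3): S=66.5380, (K−S)⁺=12.7120, hold=12.5305 ⇒ V=12.7120 exercise | (k=5,j=4): S=76.2161, (K−S)⁺=3.0339, hold=4.7650 ⇒ V=4.7650 continue | (k=5,j=5): S=87.3020, (K−S)⁺=0.0000, hold=0.7552 ⇒ V=0.7552 continue  boundary S*=66.5380
step 4: (k=4,j=0): S=47.3834, (K−S)⁺=31.8666, hold=31.6850 ⇒ V=31.8666 exercise | (k=4,j=1): S=54.2755, (K−S)⁺=24.9745, hold=24.7930 ⇒ V=24.9745 exercise | (k=4,j=2): S=62.1700, (K−S)⁺=17.0800, hold=16.8984 ⇒ V=17.0800 exercise | (k=4,j=3): S=71.2128, (K−S)⁺=8.0372, hold=8.7190 ⇒ V=8.7190 continue | (k=4,j=4): S=81.5709, (K−S)⁺=0.0000, hold=2.7540 ⇒ V=2.7540 continue  boundary S*=62.1700
step 3: (k=3,j=0): S=50.7125, (K−S)⁺=28.5375, hold=28.3559 ⇒ V=28.5375 exercise | (k=3,j=1): S=58.0888, (K−S)⁺=21.1612, hold=20.9797 ⇒ V=21.1612 exercise | (k=3,j=2): S=66.5380, (K−S)⁺=12.7120, hold=12.8706 ⇒ V=12.8706 continue | (k=3,j=3): S=76.2161, (K−S)⁺=3.0339, hold=5.7238 ⇒ V=5.7238 continue  boundary S*=58.0888
step 2: (k=2,j=0): S=54.2755, (K−S)⁺=24.9745, hold=24.7930 ⇒ V=24.9745 exercise | (k=2,j=1): S=62.1700, (K−S)⁺=17.0800, hold=16.9775 ⇒ V=17.0800 exercise | (k=2,j=2): S=71.2128, (K−S)⁺=8.0372, hold=9.2764 ⇒ V=9.2764 continue  boundary S*=62.1700
step 1: (k=1,j=0): S=58.0888, (K−S)⁺=21.1612, hold=20.9797 ⇒ V=21.1612 exercise | (k=1,j=1): S=66.5380, (K−S)⁺=12.7120, hold=13.1486 ⇒ V=13.1486 continue  boundary S*=58.0888
step 0: (k=0,j=0): S=62.1700, (K−S)⁺=17.0800, hold=17.1162 ⇒ V=17.1162 continue  boundary S*=-

price = 17.1162
boundary = - 58.0888 62.1700 58.0888 62.1700 66.5380 71.2128
tree:
17.1162
21.1612 13.1486
24.9745 17.0800 9.2764
28.5375 21.1612 12.8706 5.7238
31.8666 24.9745 17.0800 8.7190 2.7540
34.9771 28.5375 21.1612 12.7120 4.7650 0.7552
37.8835 31.8666 24.9745 17.0800 8.0372 1.5137 0.0000
40.5990 34.9771 28.5375 21.1612 12.7120 3.0339 0.0000 0.0000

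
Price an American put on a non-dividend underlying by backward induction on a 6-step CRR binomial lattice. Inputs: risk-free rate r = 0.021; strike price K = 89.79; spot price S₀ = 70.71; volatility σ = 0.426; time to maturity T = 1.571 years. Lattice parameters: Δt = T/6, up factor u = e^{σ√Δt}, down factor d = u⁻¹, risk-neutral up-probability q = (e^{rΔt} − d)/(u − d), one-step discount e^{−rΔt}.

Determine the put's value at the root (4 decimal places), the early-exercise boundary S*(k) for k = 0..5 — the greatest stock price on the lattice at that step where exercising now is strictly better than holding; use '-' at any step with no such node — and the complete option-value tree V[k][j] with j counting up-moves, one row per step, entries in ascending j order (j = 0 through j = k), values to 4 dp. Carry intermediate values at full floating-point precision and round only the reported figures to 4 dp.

price = 26.9626
boundary = - - 45.7239 36.7684 45.7239 56.8607
tree:
26.9626
35.1142 17.6508
44.0661 24.9544 9.2293
53.0216 33.9619 14.6064 2.9838
60.2231 44.0661 22.4261 5.5383 0.0000
66.0141 53.0216 32.9293 10.2796 0.0000 0.0000
70.6708 60.2231 44.0661 19.0800 0.0000 0.0000 0.0000

Δt=0.26183  u=1.24357  d=0.80414  q=0.45827  discount=0.99452
step 6 (expiry): payoffs max(K−S,0) = 70.6708 60.2231 44.0661 19.0800 0.0000 0.0000 0.0000
step 5: (k=5,j=0): S=23.7759, (K−S)⁺=66.0141, hold=65.5217 ⇒ V=66.0141 exercise | (k=5,j=1): S=36.7684, (K−S)⁺=53.0216, hold=52.5292 ⇒ V=53.0216 exercise | (k=5,j=2): S=56.8607, (K−S)⁺=32.9293, hold=32.4370 ⇒ V=32.9293 exercise | (k=5,j=3): S=87.9325, (K−S)⁺=1.8575, hold=10.2796 ⇒ V=10.2796 continue | (k=5,j=4): S=135.9837, (K−S)⁺=0.0000, hold=0.0000 ⇒ V=0.0000 continue | (k=5,j=5): S=210.2927, (K−S)⁺=0.0000, hold=0.0000 ⇒ V=0.0000 continue  boundary S*=56.8607
step 4: (k=4,j=0): S=29.5669, (K−S)⁺=60.2231, hold=59.7307 ⇒ V=60.2231 exercise | (k=4,j=1): S=45.7239, (K−S)⁺=44.0661, hold=43.5737 ⇒ V=44.0661 exercise | (k=4,j=2): S=70.7100, (K−S)⁺=19.0800, hold=22.4261 ⇒ V=22.4261 continue | (k=4,j=3): S=109.3499, (K−S)⁺=0.0000, hold=5.5383 ⇒ V=5.5383 continue | (k=4,j=4): S=169.1047, (K−S)⁺=0.0000, hold=0.0000 ⇒ V=0.0000 continue  boundary S*=45.7239
step 3: (k=3,j=0): S=36.7684, (K−S)⁺=53.0216, hold=52.5292 ⇒ V=53.0216 exercise | (k=3,j=1): S=56.8607, (K−S)⁺=32.9293, hold=33.9619 ⇒ V=33.9619 continue | (k=3,j=2): S=87.9325, (K−S)⁺=1.8575, hold=14.6064 ⇒ V=14.6064 continue | (k=3,j=3): S=135.9837, (K−S)⁺=0.0000, hold=2.9838 ⇒ V=2.9838 continue  boundary S*=36.7684
step 2: (k=2,j=0): S=45.7239, (K−S)⁺=44.0661, hold=44.0443 ⇒ V=44.0661 exercise | (k=2,j=1): S=70.7100, (K−S)⁺=19.0800, hold=24.9544 ⇒ V=24.9544 continue | (k=2,j=2): S=109.3499, (K−S)⁺=0.0000, hold=9.2293 ⇒ V=9.2293 continue  boundary S*=45.7239
step 1: (k=1,j=0): S=56.8607, (K−S)⁺=32.9293, hold=35.1142 ⇒ V=35.1142 continue | (k=1,j=1): S=87.9325, (K−S)⁺=1.8575, hold=17.6508 ⇒ V=17.6508 continue  boundary S*=-
step 0: (k=0,j=0): S=70.7100, (K−S)⁺=19.0800, hold=26.9626 ⇒ V=26.9626 continue  boundary S*=-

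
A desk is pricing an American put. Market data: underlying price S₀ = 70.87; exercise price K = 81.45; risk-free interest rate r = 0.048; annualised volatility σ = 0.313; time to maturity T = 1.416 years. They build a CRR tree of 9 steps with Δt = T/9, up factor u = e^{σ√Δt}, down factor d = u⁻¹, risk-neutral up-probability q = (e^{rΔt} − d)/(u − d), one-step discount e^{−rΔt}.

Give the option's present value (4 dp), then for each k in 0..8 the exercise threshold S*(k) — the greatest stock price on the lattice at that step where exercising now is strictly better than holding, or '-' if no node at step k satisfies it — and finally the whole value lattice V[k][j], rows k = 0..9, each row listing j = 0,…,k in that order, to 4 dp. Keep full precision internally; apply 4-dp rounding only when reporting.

price = 14.7479
boundary = - - 55.2873 48.8322 55.2873 48.8322 55.2873 62.5956 70.8700
tree:
14.7479
19.9488 9.7594
26.1627 14.0241 5.6335
32.6178 19.5107 8.7384 2.6074
38.3192 26.1627 13.1402 4.4595 0.7907
43.3549 32.6178 19.0049 7.4621 1.5181 0.0738
47.8027 38.3192 26.1627 12.1198 2.9075 0.1486 0.0000
51.7312 43.3549 32.6178 18.8544 5.5544 0.2991 0.0000 0.0000
55.2010 47.8027 38.3192 26.1627 10.5800 0.6020 0.0000 0.0000 0.0000
58.2657 51.7312 43.3549 32.6178 18.8544 1.2118 0.0000 0.0000 0.0000 0.0000

Δt=0.15733, u=1.13219, d=0.88325, q=0.49945, disc=e^(-rΔt)=0.99248
k=9 terminal: V=max(K-S,0) → 58.2657 51.7312 43.3549 32.6178 18.8544 1.2118 0.0000 0.0000 0.0000 0.0000
k=8: j=0 S=26.2490 intr=55.2010 cont=54.5882 V=55.2010[EX]; j=1 S=33.6473 intr=47.8027 cont=47.1899 V=47.8027[EX]; j=2 S=43.1308 intr=38.3192 cont=37.7064 V=38.3192[EX]; j=3 S=55.2873 intr=26.1627 cont=25.5499 V=26.1627[EX]; j=4 S=70.8700 intr=10.5800 cont=9.9672 V=10.5800[EX]; j=5 S=90.8447 intr=0.0000 cont=0.6020 V=0.6020[hold]; j=6 S=116.4493 intr=0.0000 cont=0.0000 V=0.0000[hold]; j=7 S=149.2706 intr=0.0000 cont=0.0000 V=0.0000[hold]; j=8 S=191.3426 intr=0.0000 cont=0.0000 V=0.0000[hold]  S*(8)=70.8700
k=7: j=0 S=29.7188 intr=51.7312 cont=51.1184 V=51.7312[EX]; j=1 S=38.0951 intr=43.3549 cont=42.7421 V=43.3549[EX]; j=2 S=48.8322 intr=32.6178 cont=32.0050 V=32.6178[EX]; j=3 S=62.5956 intr=18.8544 cont=18.2416 V=18.8544[EX]; j=4 S=80.2382 intr=1.2118 cont=5.5544 V=5.5544[hold]; j=5 S=102.8533 intr=0.0000 cont=0.2991 V=0.2991[hold]; j=6 S=131.8426 intr=0.0000 cont=0.0000 V=0.0000[hold]; j=7 S=169.0024 intr=0.0000 cont=0.0000 V=0.0000[hold]  S*(7)=62.5956
k=6: j=0 S=33.6473 intr=47.8027 cont=47.1899 V=47.8027[EX]; j=1 S=43.1308 intr=38.3192 cont=37.7064 V=38.3192[EX]; j=2 S=55.2873 intr=26.1627 cont=25.5499 V=26.1627[EX]; j=3 S=70.8700 intr=10.5800 cont=12.1198 V=12.1198[hold]; j=4 S=90.8447 intr=0.0000 cont=2.9075 V=2.9075[hold]; j=5 S=116.4493 intr=0.0000 cont=0.1486 V=0.1486[hold]; j=6 S=149.2706 intr=0.0000 cont=0.0000 V=0.0000[hold]  S*(6)=55.2873
k=5: j=0 S=38.0951 intr=43.3549 cont=42.7421 V=43.3549[EX]; j=1 S=48.8322 intr=32.6178 cont=32.0050 V=32.6178[EX]; j=2 S=62.5956 intr=18.8544 cont=19.0049 V=19.0049[hold]; j=3 S=80.2382 intr=1.2118 cont=7.4621 V=7.4621[hold]; j=4 S=102.8533 intr=0.0000 cont=1.5181 V=1.5181[hold]; j=5 S=131.8426 intr=0.0000 cont=0.0738 V=0.0738[hold]  S*(5)=48.8322
k=4: j=0 S=43.1308 intr=38.3192 cont=37.7064 V=38.3192[EX]; j=1 S=55.2873 intr=26.1627 cont=25.6245 V=26.1627[EX]; j=2 S=70.8700 intr=10.5800 cont=13.1402 V=13.1402[hold]; j=3 S=90.8447 intr=0.0000 cont=4.4595 V=4.4595[hold]; j=4 S=116.4493 intr=0.0000 cont=0.7907 V=0.7907[hold]  S*(4)=55.2873
k=3: j=0 S=48.8322 intr=32.6178 cont=32.0050 V=32.6178[EX]; j=1 S=62.5956 intr=18.8544 cont=19.5107 V=19.5107[hold]; j=2 S=80.2382 intr=1.2118 cont=8.7384 V=8.7384[hold]; j=3 S=102.8533 intr=0.0000 cont=2.6074 V=2.6074[hold]  S*(3)=48.8322
k=2: j=0 S=55.2873 intr=26.1627 cont=25.8753 V=26.1627[EX]; j=1 S=70.8700 intr=10.5800 cont=14.0241 V=14.0241[hold]; j=2 S=90.8447 intr=0.0000 cont=5.6335 V=5.6335[hold]  S*(2)=55.2873
k=1: j=0 S=62.5956 intr=18.8544 cont=19.9488 V=19.9488[hold]; j=1 S=80.2382 intr=1.2118 cont=9.7594 V=9.7594[hold]  S*(1)=-
k=0: j=0 S=70.8700 intr=10.5800 cont=14.7479 V=14.7479[hold]  S*(0)=-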